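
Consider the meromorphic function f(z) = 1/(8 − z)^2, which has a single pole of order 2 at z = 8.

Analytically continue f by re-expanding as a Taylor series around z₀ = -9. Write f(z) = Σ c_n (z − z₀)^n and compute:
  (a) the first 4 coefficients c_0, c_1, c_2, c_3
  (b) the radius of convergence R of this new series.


Let w = z − z₀, so z = z₀ + w.
Then 8 − z = 8 − (z₀ + w) = (8 − z₀) − w = 17 − w.
f(z) = 1/(17 − w)^2 = (1/(17)^2) · (1 − w/(17))^{−2}.
By the binomial series (1−u)^{−2} = Σ_{n≥0} C(n+1, 1) u^n for |u|<1, with u = w/(17):
  c_n = C(n+1, 1) / (17)^(n+2).
  c_0 = 1/(17)^2 = 1/289.
  c_1 = 2/(17)^3 = 2/4913.
  c_2 = 3/(17)^4 = 3/83521.
  c_3 = 4/(17)^5 = 4/1419857.
The series is valid for |w/d| < 1, i.e. |z − z₀| < |d|.
Radius of convergence: R = |8 − z₀| = |17| = 17 (distance from z₀ to the singularity z = 8).

c_0 = 1/289, c_1 = 2/4913, c_2 = 3/83521, c_3 = 4/1419857; R = 17.


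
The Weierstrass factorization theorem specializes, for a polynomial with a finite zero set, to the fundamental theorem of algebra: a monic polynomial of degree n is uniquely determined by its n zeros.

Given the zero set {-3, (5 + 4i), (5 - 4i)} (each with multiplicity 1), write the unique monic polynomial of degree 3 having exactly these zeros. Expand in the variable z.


The polynomial is p(z) = ∏_{α ∈ S} (z − α), where S = {-3, (5 + 4i), (5 - 4i)}.
Expanding the product yields: p(z) = z^3 -7·z^2 + 11·z + 123.
Note conjugate pairs combine to real quadratics: (z − (5+4i))(z − (5−4i)) = z² − 10z + 41.
The resulting polynomial has degree 3 and real coefficients as required.

p(z) = z^3 -7·z^2 + 11·z + 123.


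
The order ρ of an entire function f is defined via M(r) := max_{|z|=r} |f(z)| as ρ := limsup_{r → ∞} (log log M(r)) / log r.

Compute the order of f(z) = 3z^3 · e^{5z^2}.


M(r) = max_{|z|=r} |3|·|z|^3·|e^{5z^2}| = 3·r^3 · e^{5r^2} (the factors attain their maxima compatibly on |z|=r). Then log M(r) = log 3 + 3·log r + 5r^2, dominated by the last term, so log log M(r) ~ 2·log r. The polynomial factor 3z^3 contributes only a log r term and does not affect the order. ρ = 2.
Therefore ρ = 2.

Order ρ = 2.


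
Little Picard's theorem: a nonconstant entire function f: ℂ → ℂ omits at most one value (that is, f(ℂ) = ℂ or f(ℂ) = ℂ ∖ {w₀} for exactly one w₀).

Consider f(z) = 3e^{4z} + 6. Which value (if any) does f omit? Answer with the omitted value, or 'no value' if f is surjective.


Little Picard bounds the complement of f(ℂ) to at most one point.
e^{4z} is never zero on ℂ, so 3·e^{4z} takes every value in ℂ ∖ {0}. Adding 6 shifts the range to ℂ ∖ {6}. Thus f omits exactly the value 6.

Omitted value: 6.


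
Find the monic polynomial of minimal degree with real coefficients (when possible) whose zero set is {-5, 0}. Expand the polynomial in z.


The polynomial is p(z) = ∏_{α ∈ S} (z − α), where S = {-5, 0}.
Expanding the product yields: p(z) = z^2 + 5·z.
The resulting polynomial has degree 2 and real coefficients as required.

p(z) = z^2 + 5·z.


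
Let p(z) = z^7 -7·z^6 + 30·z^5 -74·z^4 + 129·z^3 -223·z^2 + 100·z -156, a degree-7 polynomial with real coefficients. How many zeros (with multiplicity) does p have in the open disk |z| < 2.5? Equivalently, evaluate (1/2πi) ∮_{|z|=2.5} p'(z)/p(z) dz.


The zeros of p are: (2 + 3i), (2 - 3i), 3, (0 + 1i), (0 - 1i), (0 + 2i), (0 - 2i).
Their magnitudes are: 3.606, 3.606, 3, 1, 1, 2, 2.
Zeros with |z| < R = 2.5: (0 + 1i), (0 - 1i), (0 + 2i), (0 - 2i).
Count = 4.
By the argument principle, (1/2πi) ∮_{|z|=R} p'(z)/p(z) dz equals exactly this count.

Number of zeros inside |z| < 2.5: 4.


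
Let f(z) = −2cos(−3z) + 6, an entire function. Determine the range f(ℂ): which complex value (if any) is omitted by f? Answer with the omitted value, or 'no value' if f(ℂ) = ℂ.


Little Picard bounds the complement of f(ℂ) to at most one point.
cos is entire and surjective onto ℂ: for every w ∈ ℂ, cos(ζ) = w has a solution ζ ∈ ℂ (e.g., via the complex inverse arccos). With ζ = −3z this gives z = ζ/(-3). Then -2·cos(−3z) takes every value in -2·ℂ = ℂ, and adding 6 is a bijection of ℂ. So f is surjective and omits no value. (Note: only on the real line is cos bounded by [−1, 1].)

Omitted value: no value.


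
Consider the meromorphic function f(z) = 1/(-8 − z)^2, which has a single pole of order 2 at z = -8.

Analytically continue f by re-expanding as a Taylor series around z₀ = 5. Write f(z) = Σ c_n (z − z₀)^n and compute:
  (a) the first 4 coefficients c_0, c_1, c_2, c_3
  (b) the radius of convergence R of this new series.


Let w = z − z₀, so z = z₀ + w.
Then -8 − z = -8 − (z₀ + w) = (-8 − z₀) − w = -13 − w.
f(z) = 1/(-13 − w)^2 = (1/(-13)^2) · (1 − w/(-13))^{−2}.
By the binomial series (1−u)^{−2} = Σ_{n≥0} C(n+1, 1) u^n for |u|<1, with u = w/(-13):
  c_n = C(n+1, 1) / (-13)^(n+2).
  c_0 = 1/(-13)^2 = 1/169.
  c_1 = 2/(-13)^3 = -2/2197.
  c_2 = 3/(-13)^4 = 3/28561.
  c_3 = 4/(-13)^5 = -4/371293.
The series is valid for |w/d| < 1, i.e. |z − z₀| < |d|.
Radius of convergence: R = |-8 − z₀| = |-13| = 13 (distance from z₀ to the singularity z = -8).

c_0 = 1/169, c_1 = -2/2197, c_2 = 3/28561, c_3 = -4/371293; R = 13.


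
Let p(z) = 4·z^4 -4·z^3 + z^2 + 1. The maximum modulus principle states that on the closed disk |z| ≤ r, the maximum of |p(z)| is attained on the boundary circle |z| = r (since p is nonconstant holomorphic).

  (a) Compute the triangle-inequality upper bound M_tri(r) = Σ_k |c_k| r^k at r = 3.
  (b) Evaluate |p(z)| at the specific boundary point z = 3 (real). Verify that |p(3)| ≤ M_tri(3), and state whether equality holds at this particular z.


Coefficients: c_0 = 1, c_1 = 0, c_2 = 1, c_3 = -4, c_4 = 4. Radius r = 3.
Part (a). Triangle bound: M_tri(r) = Σ_k |c_k| r^k
  = |1|·3^0 + |0|·3^1 + |1|·3^2 + |-4|·3^3 + |4|·3^4
  = 1 + 0 + 9 + 108 + 324 = 442.
This bounds M(r) := max_{|z|=r} |p(z)| from above; equality holds iff all terms c_k z^k can be made to align in phase at a single z on |z|=r.
Part (b). At z = 3 (real, on the circle |z| = r):
  p(3) = (1)·3^0 + (0)·3^1 + (1)·3^2 + (-4)·3^3 + (4)·3^4 = 226.
  |p(3)| = 226.
Check: |p(3)| = 226 ≤ 442 = M_tri(3). ✓ Equality does not hold at z = 3 (the coefficients have mixed signs, so the terms do not all align in phase there).

M_tri(3) = 442; |p(3)| = 226; equality at z=3: no.


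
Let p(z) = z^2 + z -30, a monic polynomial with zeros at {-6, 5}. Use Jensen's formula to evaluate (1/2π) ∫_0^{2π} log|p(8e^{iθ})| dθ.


Zeros: -6, 5; r = 8.
Inside |z| < r: -6, 5. Outside (|z| ≥ r): ∅.
p(0) = -30, so log|p(0)| = log(30) = 3.4012.
Apply Jensen: I(r) = log|p(0)| + Σ_k log(r/|z_k|), summed over zeros inside |z| < r.
  log(r/|z_k|) for z_k = -6: log(8/6) = 0.2877
  log(r/|z_k|) for z_k = 5: log(8/5) = 0.4700
Sum over inside zeros: 0.7577.
I(r) = log|p(0)| + (inside sum) = 3.4012 + 0.7577 = 4.1589.
Closed form (all zeros inside, monic): I(r) = n·log(r) = 2·log(8) = 4.1589. ✓

I(r) ≈ 4.1589.


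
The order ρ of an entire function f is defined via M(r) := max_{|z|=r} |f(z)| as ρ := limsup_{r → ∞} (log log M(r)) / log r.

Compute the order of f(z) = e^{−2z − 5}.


|e^{−2z − 5}| = e^{Re(-2·z) + -5} ≤ e^{2|z|^1 + -5} = e^{2r^1 + -5} on |z| = r, so ρ ≤ 1. Choosing z on |z|=r so that -2·z is real positive (always possible by picking arg z appropriately) gives |f(z)| = e^{2r^1 + -5}, matching the bound. The additive constant -5 does not affect log log M(r) ~ 1·log r. Hence ρ = 1.
Therefore ρ = 1.

Order ρ = 1.


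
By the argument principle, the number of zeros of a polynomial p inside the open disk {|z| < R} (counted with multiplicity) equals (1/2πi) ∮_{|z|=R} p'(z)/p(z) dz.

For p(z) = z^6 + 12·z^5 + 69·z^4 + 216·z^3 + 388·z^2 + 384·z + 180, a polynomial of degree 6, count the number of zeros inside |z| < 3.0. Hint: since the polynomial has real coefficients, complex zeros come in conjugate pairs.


The zeros of p are: (-2 + 1i), (-2 - 1i), (-3 + 3i), (-3 - 3i), (-1 + 1i), (-1 - 1i).
Their magnitudes are: 2.236, 2.236, 4.243, 4.243, 1.414, 1.414.
Zeros with |z| < R = 3.0: (-2 + 1i), (-2 - 1i), (-1 + 1i), (-1 - 1i).
Count = 4.
By the argument principle, (1/2πi) ∮_{|z|=R} p'(z)/p(z) dz equals exactly this count.

Number of zeros inside |z| < 3.0: 4.


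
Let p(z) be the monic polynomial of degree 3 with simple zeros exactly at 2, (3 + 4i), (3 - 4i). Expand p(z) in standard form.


The polynomial is p(z) = ∏_{α ∈ S} (z − α), where S = {2, (3 + 4i), (3 - 4i)}.
Expanding the product yields: p(z) = z^3 -8·z^2 + 37·z -50.
Note conjugate pairs combine to real quadratics: (z − (3+4i))(z − (3−4i)) = z² − 6z + 25.
The resulting polynomial has degree 3 and real coefficients as required.

p(z) = z^3 -8·z^2 + 37·z -50.


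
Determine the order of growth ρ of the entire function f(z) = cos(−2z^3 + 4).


Write cos(w) = (e^{iw} ± e^{−iw})/(2 or 2i), so |cos(w)| ≤ e^{|w|}. With w = −2z^3 + 4, |w| ≤ 2r^3 + 4 on |z|=r, giving M(r) ≤ e^{2r^3 + 4} and ρ ≤ 3. For the lower bound, choose z on |z|=r with -2z^3 purely imaginary of modulus 2r^3; then |cos(−2z^3 + 4)| grows like e^{2r^3}/2, so ρ ≥ 3. Hence ρ = 3.
Therefore ρ = 3.

Order ρ = 3.


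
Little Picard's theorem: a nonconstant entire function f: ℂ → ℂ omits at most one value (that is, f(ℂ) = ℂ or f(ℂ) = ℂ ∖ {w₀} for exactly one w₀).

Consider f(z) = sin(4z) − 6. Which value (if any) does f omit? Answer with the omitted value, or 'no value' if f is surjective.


Little Picard bounds the complement of f(ℂ) to at most one point.
sin is entire and surjective onto ℂ: for every w ∈ ℂ, sin(ζ) = w has a solution ζ ∈ ℂ (e.g., via the complex inverse arcsin). With ζ = 4z this gives z = ζ/(4). Then 1·sin(4z) takes every value in 1·ℂ = ℂ, and adding -6 is a bijection of ℂ. So f is surjective and omits no value. (Note: only on the real line is sin bounded by [−1, 1].)

Omitted value: no value.


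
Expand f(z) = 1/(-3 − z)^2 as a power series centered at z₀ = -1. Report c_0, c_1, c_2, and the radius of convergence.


Let w = z − z₀, so z = z₀ + w.
Then -3 − z = -3 − (z₀ + w) = (-3 − z₀) − w = -2 − w.
f(z) = 1/(-2 − w)^2 = (1/(-2)^2) · (1 − w/(-2))^{−2}.
By the binomial series (1−u)^{−2} = Σ_{n≥0} C(n+1, 1) u^n for |u|<1, with u = w/(-2):
  c_n = C(n+1, 1) / (-2)^(n+2).
  c_0 = 1/(-2)^2 = 1/4.
  c_1 = 2/(-2)^3 = -1/4.
  c_2 = 3/(-2)^4 = 3/16.
The series is valid for |w/d| < 1, i.e. |z − z₀| < |d|.
Radius of convergence: R = |-3 − z₀| = |-2| = 2 (distance from z₀ to the singularity z = -3).

c_0 = 1/4, c_1 = -1/4, c_2 = 3/16; R = 2.


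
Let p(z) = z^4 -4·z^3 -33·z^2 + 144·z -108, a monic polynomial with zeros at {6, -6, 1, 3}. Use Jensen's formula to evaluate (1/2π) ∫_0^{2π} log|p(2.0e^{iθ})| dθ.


Zeros: -6, 1, 3, 6; r = 2.0.
Inside |z| < r: 1. Outside (|z| ≥ r): -6, 3, 6.
p(0) = -108, so log|p(0)| = log(108) = 4.6821.
Apply Jensen: I(r) = log|p(0)| + Σ_k log(r/|z_k|), summed over zeros inside |z| < r.
  log(r/|z_k|) for z_k = 1: log(2.0/1) = 0.6931
  Outside zeros (-6, 3, 6) contribute nothing to the Jensen sum.
Sum over inside zeros: 0.6931.
I(r) = log|p(0)| + (inside sum) = 4.6821 + 0.6931 = 5.3753.
Note: since some zeros are outside |z| ≤ r, the simplified n·log(r) form does NOT apply — only the inside zeros contribute.

I(r) ≈ 5.3753.


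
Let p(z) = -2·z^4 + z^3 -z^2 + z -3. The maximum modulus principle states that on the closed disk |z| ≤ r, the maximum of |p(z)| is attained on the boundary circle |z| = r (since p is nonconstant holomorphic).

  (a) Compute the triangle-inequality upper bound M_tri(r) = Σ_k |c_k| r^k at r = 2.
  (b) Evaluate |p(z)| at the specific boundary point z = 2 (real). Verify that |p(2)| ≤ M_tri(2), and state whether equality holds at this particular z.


Coefficients: c_0 = -3, c_1 = 1, c_2 = -1, c_3 = 1, c_4 = -2. Radius r = 2.
Part (a). Triangle bound: M_tri(r) = Σ_k |c_k| r^k
  = |-3|·2^0 + |1|·2^1 + |-1|·2^2 + |1|·2^3 + |-2|·2^4
  = 3 + 2 + 4 + 8 + 32 = 49.
This bounds M(r) := max_{|z|=r} |p(z)| from above; equality holds iff all terms c_k z^k can be made to align in phase at a single z on |z|=r.
Part (b). At z = 2 (real, on the circle |z| = r):
  p(2) = (-3)·2^0 + (1)·2^1 + (-1)·2^2 + (1)·2^3 + (-2)·2^4 = -29.
  |p(2)| = 29.
Check: |p(2)| = 29 ≤ 49 = M_tri(2). ✓ Equality does not hold at z = 2 (the coefficients have mixed signs, so the terms do not all align in phase there).

M_tri(2) = 49; |p(2)| = 29; equality at z=2: no.


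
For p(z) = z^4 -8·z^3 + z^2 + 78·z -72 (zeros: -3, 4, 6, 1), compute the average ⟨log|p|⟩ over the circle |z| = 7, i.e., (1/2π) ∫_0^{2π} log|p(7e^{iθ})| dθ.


Zeros: -3, 1, 4, 6; r = 7.
Inside |z| < r: -3, 1, 4, 6. Outside (|z| ≥ r): ∅.
p(0) = -72, so log|p(0)| = log(72) = 4.2767.
Apply Jensen: I(r) = log|p(0)| + Σ_k log(r/|z_k|), summed over zeros inside |z| < r.
  log(r/|z_k|) for z_k = -3: log(7/3) = 0.8473
  log(r/|z_k|) for z_k = 4: log(7/4) = 0.5596
  log(r/|z_k|) for z_k = 6: log(7/6) = 0.1542
  log(r/|z_k|) for z_k = 1: log(7/1) = 1.9459
Sum over inside zeros: 3.5070.
I(r) = log|p(0)| + (inside sum) = 4.2767 + 3.5070 = 7.7836.
Closed form (all zeros inside, monic): I(r) = n·log(r) = 4·log(7) = 7.7836. ✓

I(r) ≈ 7.7836.


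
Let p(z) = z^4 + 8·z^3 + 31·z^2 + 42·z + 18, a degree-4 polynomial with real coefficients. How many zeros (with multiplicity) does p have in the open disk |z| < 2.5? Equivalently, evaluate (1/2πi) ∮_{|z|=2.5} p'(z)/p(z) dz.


The zeros of p are: -1, -1, (-3 + 3i), (-3 - 3i).
Their magnitudes are: 1, 1, 4.243, 4.243.
Zeros with |z| < R = 2.5: -1, -1.
Count = 2.
By the argument principle, (1/2πi) ∮_{|z|=R} p'(z)/p(z) dz equals exactly this count.

Number of zeros inside |z| < 2.5: 2.


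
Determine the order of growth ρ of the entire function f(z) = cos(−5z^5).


Write cos(w) = (e^{iw} ± e^{−iw})/(2 or 2i), so |cos(w)| ≤ e^{|w|}. With w = −5z^5, |w| ≤ 5r^5 + 0 on |z|=r, giving M(r) ≤ e^{5r^5 + 0} and ρ ≤ 5. For the lower bound, choose z on |z|=r with -5z^5 purely imaginary of modulus 5r^5; then |cos(−5z^5)| grows like e^{5r^5}/2, so ρ ≥ 5. Hence ρ = 5.
Therefore ρ = 5.

Order ρ = 5.


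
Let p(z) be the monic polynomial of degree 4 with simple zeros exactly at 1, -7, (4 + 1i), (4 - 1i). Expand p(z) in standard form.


The polynomial is p(z) = ∏_{α ∈ S} (z − α), where S = {1, -7, (4 + 1i), (4 - 1i)}.
Expanding the product yields: p(z) = z^4 -2·z^3 -38·z^2 + 158·z -119.
Note conjugate pairs combine to real quadratics: (z − (4+1i))(z − (4−1i)) = z² − 8z + 17.
The resulting polynomial has degree 4 and real coefficients as required.

p(z) = z^4 -2·z^3 -38·z^2 + 158·z -119.


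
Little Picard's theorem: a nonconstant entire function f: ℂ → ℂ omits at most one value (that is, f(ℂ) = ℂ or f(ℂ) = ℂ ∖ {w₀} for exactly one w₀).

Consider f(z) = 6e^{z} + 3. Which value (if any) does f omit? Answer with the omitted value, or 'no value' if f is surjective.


Little Picard bounds the complement of f(ℂ) to at most one point.
e^{z} is never zero on ℂ, so 6·e^{z} takes every value in ℂ ∖ {0}. Adding 3 shifts the range to ℂ ∖ {3}. Thus f omits exactly the value 3.

Omitted value: 3.


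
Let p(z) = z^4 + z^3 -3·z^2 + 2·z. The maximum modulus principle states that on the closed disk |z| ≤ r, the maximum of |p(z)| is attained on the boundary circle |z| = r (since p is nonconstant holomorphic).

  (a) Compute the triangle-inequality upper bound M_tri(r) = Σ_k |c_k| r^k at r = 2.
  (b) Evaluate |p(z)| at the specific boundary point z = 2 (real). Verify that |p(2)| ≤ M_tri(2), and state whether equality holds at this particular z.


Coefficients: c_0 = 0, c_1 = 2, c_2 = -3, c_3 = 1, c_4 = 1. Radius r = 2.
Part (a). Triangle bound: M_tri(r) = Σ_k |c_k| r^k
  = |0|·2^0 + |2|·2^1 + |-3|·2^2 + |1|·2^3 + |1|·2^4
  = 0 + 4 + 12 + 8 + 16 = 40.
This bounds M(r) := max_{|z|=r} |p(z)| from above; equality holds iff all terms c_k z^k can be made to align in phase at a single z on |z|=r.
Part (b). At z = 2 (real, on the circle |z| = r):
  p(2) = (0)·2^0 + (2)·2^1 + (-3)·2^2 + (1)·2^3 + (1)·2^4 = 16.
  |p(2)| = 16.
Check: |p(2)| = 16 ≤ 40 = M_tri(2). ✓ Equality does not hold at z = 2 (the coefficients have mixed signs, so the terms do not all align in phase there).

M_tri(2) = 40; |p(2)| = 16; equality at z=2: no.


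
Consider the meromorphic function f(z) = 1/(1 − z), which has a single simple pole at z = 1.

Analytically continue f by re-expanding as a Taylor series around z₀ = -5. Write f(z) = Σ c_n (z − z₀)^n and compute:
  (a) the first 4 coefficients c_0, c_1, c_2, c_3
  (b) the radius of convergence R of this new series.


Let w = z − z₀, so z = z₀ + w.
Then 1 − z = 1 − (z₀ + w) = (1 − z₀) − w = 6 − w.
f(z) = 1/(6 − w) = (1/(6)) · 1/(1 − w/(6)) = Σ_{n≥0} w^n / (6)^(n+1).
So c_n = 1/(6)^(n+1):
  c_0 = 1/(6)^1 = 1/6.
  c_1 = 1/(6)^2 = 1/36.
  c_2 = 1/(6)^3 = 1/216.
  c_3 = 1/(6)^4 = 1/1296.
The series is valid for |w/d| < 1, i.e. |z − z₀| < |d|.
Radius of convergence: R = |1 − z₀| = |6| = 6 (distance from z₀ to the singularity z = 1).

c_0 = 1/6, c_1 = 1/36, c_2 = 1/216, c_3 = 1/1296; R = 6.


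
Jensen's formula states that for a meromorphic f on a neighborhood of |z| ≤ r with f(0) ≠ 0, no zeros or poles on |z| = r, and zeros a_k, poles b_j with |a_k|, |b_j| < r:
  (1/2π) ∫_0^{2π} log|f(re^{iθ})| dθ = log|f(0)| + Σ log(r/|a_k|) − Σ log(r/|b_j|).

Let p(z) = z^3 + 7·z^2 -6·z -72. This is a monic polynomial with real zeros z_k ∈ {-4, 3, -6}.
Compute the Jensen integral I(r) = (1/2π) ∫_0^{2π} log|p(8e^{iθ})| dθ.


Zeros: -6, -4, 3; r = 8.
Inside |z| < r: -6, -4, 3. Outside (|z| ≥ r): ∅.
p(0) = -72, so log|p(0)| = log(72) = 4.2767.
Apply Jensen: I(r) = log|p(0)| + Σ_k log(r/|z_k|), summed over zeros inside |z| < r.
  log(r/|z_k|) for z_k = -4: log(8/4) = 0.6931
  log(r/|z_k|) for z_k = 3: log(8/3) = 0.9808
  log(r/|z_k|) for z_k = -6: log(8/6) = 0.2877
Sum over inside zeros: 1.9617.
I(r) = log|p(0)| + (inside sum) = 4.2767 + 1.9617 = 6.2383.
Closed form (all zeros inside, monic): I(r) = n·log(r) = 3·log(8) = 6.2383. ✓

I(r) ≈ 6.2383.


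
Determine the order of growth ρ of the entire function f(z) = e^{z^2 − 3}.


|e^{z^2 − 3}| = e^{Re(1·z^2) + -3} ≤ e^{1|z|^2 + -3} = e^{1r^2 + -3} on |z| = r, so ρ ≤ 2. Choosing z on |z|=r so that 1·z^2 is real positive (always possible by picking arg z appropriately) gives |f(z)| = e^{1r^2 + -3}, matching the bound. The additive constant -3 does not affect log log M(r) ~ 2·log r. Hence ρ = 2.
Therefore ρ = 2.

Order ρ = 2.


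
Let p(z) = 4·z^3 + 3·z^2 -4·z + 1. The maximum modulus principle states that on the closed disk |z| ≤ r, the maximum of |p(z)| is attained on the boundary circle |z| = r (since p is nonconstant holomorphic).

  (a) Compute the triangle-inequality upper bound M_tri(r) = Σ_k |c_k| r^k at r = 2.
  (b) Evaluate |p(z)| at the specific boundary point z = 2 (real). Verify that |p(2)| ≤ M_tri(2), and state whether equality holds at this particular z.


Coefficients: c_0 = 1, c_1 = -4, c_2 = 3, c_3 = 4. Radius r = 2.
Part (a). Triangle bound: M_tri(r) = Σ_k |c_k| r^k
  = |1|·2^0 + |-4|·2^1 + |3|·2^2 + |4|·2^3
  = 1 + 8 + 12 + 32 = 53.
This bounds M(r) := max_{|z|=r} |p(z)| from above; equality holds iff all terms c_k z^k can be made to align in phase at a single z on |z|=r.
Part (b). At z = 2 (real, on the circle |z| = r):
  p(2) = (1)·2^0 + (-4)·2^1 + (3)·2^2 + (4)·2^3 = 37.
  |p(2)| = 37.
Check: |p(2)| = 37 ≤ 53 = M_tri(2). ✓ Equality does not hold at z = 2 (the coefficients have mixed signs, so the terms do not all align in phase there).

M_tri(2) = 53; |p(2)| = 37; equality at z=2: no.


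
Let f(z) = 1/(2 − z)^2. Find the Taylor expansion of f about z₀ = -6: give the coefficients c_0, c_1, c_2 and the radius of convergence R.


Let w = z − z₀, so z = z₀ + w.
Then 2 − z = 2 − (z₀ + w) = (2 − z₀) − w = 8 − w.
f(z) = 1/(8 − w)^2 = (1/(8)^2) · (1 − w/(8))^{−2}.
By the binomial series (1−u)^{−2} = Σ_{n≥0} C(n+1, 1) u^n for |u|<1, with u = w/(8):
  c_n = C(n+1, 1) / (8)^(n+2).
  c_0 = 1/(8)^2 = 1/64.
  c_1 = 2/(8)^3 = 1/256.
  c_2 = 3/(8)^4 = 3/4096.
The series is valid for |w/d| < 1, i.e. |z − z₀| < |d|.
Radius of convergence: R = |2 − z₀| = |8| = 8 (distance from z₀ to the singularity z = 2).

c_0 = 1/64, c_1 = 1/256, c_2 = 3/4096; R = 8.


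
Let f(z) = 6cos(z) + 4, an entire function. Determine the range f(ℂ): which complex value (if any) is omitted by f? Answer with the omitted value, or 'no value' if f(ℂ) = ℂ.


Little Picard bounds the complement of f(ℂ) to at most one point.
cos is entire and surjective onto ℂ: for every w ∈ ℂ, cos(ζ) = w has a solution ζ ∈ ℂ (e.g., via the complex inverse arccos). With ζ = z this gives z = ζ/(1). Then 6·cos(z) takes every value in 6·ℂ = ℂ, and adding 4 is a bijection of ℂ. So f is surjective and omits no value. (Note: only on the real line is cos bounded by [−1, 1].)

Omitted value: no value.


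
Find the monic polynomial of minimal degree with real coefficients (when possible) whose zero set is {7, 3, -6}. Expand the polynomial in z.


The polynomial is p(z) = ∏_{α ∈ S} (z − α), where S = {7, 3, -6}.
Expanding the product yields: p(z) = z^3 -4·z^2 -39·z + 126.
The resulting polynomial has degree 3 and real coefficients as required.

p(z) = z^3 -4·z^2 -39·z + 126.


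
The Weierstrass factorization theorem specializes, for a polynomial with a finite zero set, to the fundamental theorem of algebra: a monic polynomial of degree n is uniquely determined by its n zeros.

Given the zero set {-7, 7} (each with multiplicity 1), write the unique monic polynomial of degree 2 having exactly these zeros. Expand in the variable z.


The polynomial is p(z) = ∏_{α ∈ S} (z − α), where S = {-7, 7}.
Expanding the product yields: p(z) = z^2 -49.
The resulting polynomial has degree 2 and real coefficients as required.

p(z) = z^2 -49.


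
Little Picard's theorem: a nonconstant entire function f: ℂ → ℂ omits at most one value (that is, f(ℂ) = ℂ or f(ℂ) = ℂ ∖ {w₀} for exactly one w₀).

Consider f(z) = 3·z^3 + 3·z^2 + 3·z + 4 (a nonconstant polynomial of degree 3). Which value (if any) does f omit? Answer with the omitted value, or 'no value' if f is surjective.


Little Picard bounds the complement of f(ℂ) to at most one point.
For every w ∈ ℂ, the equation p(z) − w = 0 is a nonconstant polynomial in z and hence has at least one root by the fundamental theorem of algebra. So p is surjective onto ℂ, omitting no value.

Omitted value: no value.


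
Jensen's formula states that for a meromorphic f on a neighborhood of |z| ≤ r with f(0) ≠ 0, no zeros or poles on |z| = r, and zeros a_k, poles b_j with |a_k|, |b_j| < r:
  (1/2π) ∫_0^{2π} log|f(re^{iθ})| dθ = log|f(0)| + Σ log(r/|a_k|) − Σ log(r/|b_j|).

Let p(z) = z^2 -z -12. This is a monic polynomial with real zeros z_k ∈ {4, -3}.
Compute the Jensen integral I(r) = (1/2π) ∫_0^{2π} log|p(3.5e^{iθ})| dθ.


Zeros: -3, 4; r = 3.5.
Inside |z| < r: -3. Outside (|z| ≥ r): 4.
p(0) = -12, so log|p(0)| = log(12) = 2.4849.
Apply Jensen: I(r) = log|p(0)| + Σ_k log(r/|z_k|), summed over zeros inside |z| < r.
  log(r/|z_k|) for z_k = -3: log(3.5/3) = 0.1542
  Outside zeros (4) contribute nothing to the Jensen sum.
Sum over inside zeros: 0.1542.
I(r) = log|p(0)| + (inside sum) = 2.4849 + 0.1542 = 2.6391.
Note: since some zeros are outside |z| ≤ r, the simplified n·log(r) form does NOT apply — only the inside zeros contribute.

I(r) ≈ 2.6391.


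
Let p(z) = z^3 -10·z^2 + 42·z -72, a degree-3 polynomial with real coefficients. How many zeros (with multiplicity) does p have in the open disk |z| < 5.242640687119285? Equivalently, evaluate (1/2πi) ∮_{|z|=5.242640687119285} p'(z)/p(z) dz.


The zeros of p are: (3 + 3i), (3 - 3i), 4.
Their magnitudes are: 4.243, 4.243, 4.
Zeros with |z| < R = 5.242640687119285: (3 + 3i), (3 - 3i), 4.
Count = 3.
By the argument principle, (1/2πi) ∮_{|z|=R} p'(z)/p(z) dz equals exactly this count.

Number of zeros inside |z| < 5.242640687119285: 3.


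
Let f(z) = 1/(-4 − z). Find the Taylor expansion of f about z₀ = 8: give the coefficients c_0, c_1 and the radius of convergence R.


Let w = z − z₀, so z = z₀ + w.
Then -4 − z = -4 − (z₀ + w) = (-4 − z₀) − w = -12 − w.
f(z) = 1/(-12 − w) = (1/(-12)) · 1/(1 − w/(-12)) = Σ_{n≥0} w^n / (-12)^(n+1).
So c_n = 1/(-12)^(n+1):
  c_0 = 1/(-12)^1 = -1/12.
  c_1 = 1/(-12)^2 = 1/144.
The series is valid for |w/d| < 1, i.e. |z − z₀| < |d|.
Radius of convergence: R = |-4 − z₀| = |-12| = 12 (distance from z₀ to the singularity z = -4).

c_0 = -1/12, c_1 = 1/144; R = 12.


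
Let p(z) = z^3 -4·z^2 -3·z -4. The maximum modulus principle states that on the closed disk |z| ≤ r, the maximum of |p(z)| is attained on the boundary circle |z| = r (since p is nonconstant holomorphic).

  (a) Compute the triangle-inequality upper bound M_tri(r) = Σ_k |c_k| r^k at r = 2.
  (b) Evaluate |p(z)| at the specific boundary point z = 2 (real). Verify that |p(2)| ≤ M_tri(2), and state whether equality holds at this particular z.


Coefficients: c_0 = -4, c_1 = -3, c_2 = -4, c_3 = 1. Radius r = 2.
Part (a). Triangle bound: M_tri(r) = Σ_k |c_k| r^k
  = |-4|·2^0 + |-3|·2^1 + |-4|·2^2 + |1|·2^3
  = 4 + 6 + 16 + 8 = 34.
This bounds M(r) := max_{|z|=r} |p(z)| from above; equality holds iff all terms c_k z^k can be made to align in phase at a single z on |z|=r.
Part (b). At z = 2 (real, on the circle |z| = r):
  p(2) = (-4)·2^0 + (-3)·2^1 + (-4)·2^2 + (1)·2^3 = -18.
  |p(2)| = 18.
Check: |p(2)| = 18 ≤ 34 = M_tri(2). ✓ Equality does not hold at z = 2 (the coefficients have mixed signs, so the terms do not all align in phase there).

M_tri(2) = 34; |p(2)| = 18; equality at z=2: no.


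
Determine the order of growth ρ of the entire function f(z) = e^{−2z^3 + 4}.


|e^{−2z^3 + 4}| = e^{Re(-2·z^3) + 4} ≤ e^{2|z|^3 + 4} = e^{2r^3 + 4} on |z| = r, so ρ ≤ 3. Choosing z on |z|=r so that -2·z^3 is real positive (always possible by picking arg z appropriately) gives |f(z)| = e^{2r^3 + 4}, matching the bound. The additive constant 4 does not affect log log M(r) ~ 3·log r. Hence ρ = 3.
Therefore ρ = 3.

Order ρ = 3.


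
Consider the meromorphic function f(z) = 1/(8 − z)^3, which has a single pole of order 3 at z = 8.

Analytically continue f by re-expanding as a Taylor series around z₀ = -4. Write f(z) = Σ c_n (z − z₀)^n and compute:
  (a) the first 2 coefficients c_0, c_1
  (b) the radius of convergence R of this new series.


Let w = z − z₀, so z = z₀ + w.
Then 8 − z = 8 − (z₀ + w) = (8 − z₀) − w = 12 − w.
f(z) = 1/(12 − w)^3 = (1/(12)^3) · (1 − w/(12))^{−3}.
By the binomial series (1−u)^{−3} = Σ_{n≥0} C(n+2, 2) u^n for |u|<1, with u = w/(12):
  c_n = C(n+2, 2) / (12)^(n+3).
  c_0 = 1/(12)^3 = 1/1728.
  c_1 = 3/(12)^4 = 1/6912.
The series is valid for |w/d| < 1, i.e. |z − z₀| < |d|.
Radius of convergence: R = |8 − z₀| = |12| = 12 (distance from z₀ to the singularity z = 8).

c_0 = 1/1728, c_1 = 1/6912; R = 12.


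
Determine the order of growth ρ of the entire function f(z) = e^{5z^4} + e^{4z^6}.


Each summand is entire of order 4 and 6 respectively (as in the single-exponential case). The order of a sum is at most the max of the orders, so ρ ≤ 6. For the lower bound: on |z|=r choose arg z so that 4z^6 is real positive; then |e^{4z^6}| = e^{4r^6} while |e^{5z^4}| ≤ e^{5r^4} = o(e^{4r^6}). So |f| ≥ e^{4r^6}(1 − o(1)) and ρ ≥ 6. Hence ρ = max(4, 6) = 6.
Therefore ρ = 6.

Order ρ = 6.


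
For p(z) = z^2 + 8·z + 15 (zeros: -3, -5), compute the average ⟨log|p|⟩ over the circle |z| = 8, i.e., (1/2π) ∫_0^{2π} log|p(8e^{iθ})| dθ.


Zeros: -5, -3; r = 8.
Inside |z| < r: -5, -3. Outside (|z| ≥ r): ∅.
p(0) = 15, so log|p(0)| = log(15) = 2.7081.
Apply Jensen: I(r) = log|p(0)| + Σ_k log(r/|z_k|), summed over zeros inside |z| < r.
  log(r/|z_k|) for z_k = -3: log(8/3) = 0.9808
  log(r/|z_k|) for z_k = -5: log(8/5) = 0.4700
Sum over inside zeros: 1.4508.
I(r) = log|p(0)| + (inside sum) = 2.7081 + 1.4508 = 4.1589.
Closed form (all zeros inside, monic): I(r) = n·log(r) = 2·log(8) = 4.1589. ✓

I(r) ≈ 4.1589.


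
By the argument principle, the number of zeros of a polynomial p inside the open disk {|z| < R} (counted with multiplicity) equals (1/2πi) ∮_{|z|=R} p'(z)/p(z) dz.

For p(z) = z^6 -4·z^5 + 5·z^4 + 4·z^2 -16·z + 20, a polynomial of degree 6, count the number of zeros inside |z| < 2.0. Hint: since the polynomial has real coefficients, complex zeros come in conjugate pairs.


The zeros of p are: (-1 + 1i), (-1 - 1i), (1 + 1i), (1 - 1i), (2 + 1i), (2 - 1i).
Their magnitudes are: 1.414, 1.414, 1.414, 1.414, 2.236, 2.236.
Zeros with |z| < R = 2.0: (-1 + 1i), (-1 - 1i), (1 + 1i), (1 - 1i).
Count = 4.
By the argument principle, (1/2πi) ∮_{|z|=R} p'(z)/p(z) dz equals exactly this count.

Number of zeros inside |z| < 2.0: 4.


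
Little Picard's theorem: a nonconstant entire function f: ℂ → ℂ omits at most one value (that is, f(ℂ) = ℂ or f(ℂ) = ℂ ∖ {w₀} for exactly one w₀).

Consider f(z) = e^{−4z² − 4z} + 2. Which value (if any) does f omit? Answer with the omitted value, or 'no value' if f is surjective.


Little Picard bounds the complement of f(ℂ) to at most one point.
The exponent g(z) = −4z² − 4z is a nonconstant polynomial, hence surjective onto ℂ. So e^{g(z)} takes every value in {e^w : w ∈ ℂ} = ℂ ∖ {0}. Adding 2 shifts the range to ℂ ∖ {2}. f omits exactly 2.

Omitted value: 2.


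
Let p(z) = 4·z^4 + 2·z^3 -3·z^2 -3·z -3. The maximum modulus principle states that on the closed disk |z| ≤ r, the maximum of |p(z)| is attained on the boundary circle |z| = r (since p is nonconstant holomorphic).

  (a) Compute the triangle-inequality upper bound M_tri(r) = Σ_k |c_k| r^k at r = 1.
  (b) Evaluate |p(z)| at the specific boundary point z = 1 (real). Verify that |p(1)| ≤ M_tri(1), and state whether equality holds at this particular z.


Coefficients: c_0 = -3, c_1 = -3, c_2 = -3, c_3 = 2, c_4 = 4. Radius r = 1.
Part (a). Triangle bound: M_tri(r) = Σ_k |c_k| r^k
  = |-3|·1^0 + |-3|·1^1 + |-3|·1^2 + |2|·1^3 + |4|·1^4
  = 3 + 3 + 3 + 2 + 4 = 15.
This bounds M(r) := max_{|z|=r} |p(z)| from above; equality holds iff all terms c_k z^k can be made to align in phase at a single z on |z|=r.
Part (b). At z = 1 (real, on the circle |z| = r):
  p(1) = (-3)·1^0 + (-3)·1^1 + (-3)·1^2 + (2)·1^3 + (4)·1^4 = -3.
  |p(1)| = 3.
Check: |p(1)| = 3 ≤ 15 = M_tri(1). ✓ Equality does not hold at z = 1 (the coefficients have mixed signs, so the terms do not all align in phase there).

M_tri(1) = 15; |p(1)| = 3; equality at z=1: no.


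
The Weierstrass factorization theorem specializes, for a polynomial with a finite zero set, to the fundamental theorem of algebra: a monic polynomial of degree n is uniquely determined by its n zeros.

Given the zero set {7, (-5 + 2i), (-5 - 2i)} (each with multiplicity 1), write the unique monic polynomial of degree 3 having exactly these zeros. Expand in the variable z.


The polynomial is p(z) = ∏_{α ∈ S} (z − α), where S = {7, (-5 + 2i), (-5 - 2i)}.
Expanding the product yields: p(z) = z^3 + 3·z^2 -41·z -203.
Note conjugate pairs combine to real quadratics: (z − (-5+2i))(z − (-5−2i)) = z² + 10z + 29.
The resulting polynomial has degree 3 and real coefficients as required.

p(z) = z^3 + 3·z^2 -41·z -203.


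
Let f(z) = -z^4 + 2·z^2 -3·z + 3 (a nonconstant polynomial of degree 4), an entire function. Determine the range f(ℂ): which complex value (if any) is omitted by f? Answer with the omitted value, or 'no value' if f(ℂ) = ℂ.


Little Picard bounds the complement of f(ℂ) to at most one point.
For every w ∈ ℂ, the equation p(z) − w = 0 is a nonconstant polynomial in z and hence has at least one root by the fundamental theorem of algebra. So p is surjective onto ℂ, omitting no value.

Omitted value: no value.


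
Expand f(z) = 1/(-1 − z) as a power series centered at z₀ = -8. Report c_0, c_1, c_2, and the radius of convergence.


Let w = z − z₀, so z = z₀ + w.
Then -1 − z = -1 − (z₀ + w) = (-1 − z₀) − w = 7 − w.
f(z) = 1/(7 − w) = (1/(7)) · 1/(1 − w/(7)) = Σ_{n≥0} w^n / (7)^(n+1).
So c_n = 1/(7)^(n+1):
  c_0 = 1/(7)^1 = 1/7.
  c_1 = 1/(7)^2 = 1/49.
  c_2 = 1/(7)^3 = 1/343.
The series is valid for |w/d| < 1, i.e. |z − z₀| < |d|.
Radius of convergence: R = |-1 − z₀| = |7| = 7 (distance from z₀ to the singularity z = -1).

c_0 = 1/7, c_1 = 1/49, c_2 = 1/343; R = 7.


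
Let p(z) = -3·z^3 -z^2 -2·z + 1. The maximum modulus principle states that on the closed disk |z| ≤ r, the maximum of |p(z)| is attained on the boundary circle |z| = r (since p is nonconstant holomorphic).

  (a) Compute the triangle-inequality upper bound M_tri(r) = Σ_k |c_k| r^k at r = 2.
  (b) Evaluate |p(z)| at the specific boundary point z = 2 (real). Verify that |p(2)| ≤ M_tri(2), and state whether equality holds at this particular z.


Coefficients: c_0 = 1, c_1 = -2, c_2 = -1, c_3 = -3. Radius r = 2.
Part (a). Triangle bound: M_tri(r) = Σ_k |c_k| r^k
  = |1|·2^0 + |-2|·2^1 + |-1|·2^2 + |-3|·2^3
  = 1 + 4 + 4 + 24 = 33.
This bounds M(r) := max_{|z|=r} |p(z)| from above; equality holds iff all terms c_k z^k can be made to align in phase at a single z on |z|=r.
Part (b). At z = 2 (real, on the circle |z| = r):
  p(2) = (1)·2^0 + (-2)·2^1 + (-1)·2^2 + (-3)·2^3 = -31.
  |p(2)| = 31.
Check: |p(2)| = 31 ≤ 33 = M_tri(2). ✓ Equality does not hold at z = 2 (the coefficients have mixed signs, so the terms do not all align in phase there).

M_tri(2) = 33; |p(2)| = 31; equality at z=2: no.


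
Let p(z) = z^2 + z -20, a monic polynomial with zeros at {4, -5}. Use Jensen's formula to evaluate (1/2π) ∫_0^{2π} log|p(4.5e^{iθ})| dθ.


Zeros: -5, 4; r = 4.5.
Inside |z| < r: 4. Outside (|z| ≥ r): -5.
p(0) = -20, so log|p(0)| = log(20) = 2.9957.
Apply Jensen: I(r) = log|p(0)| + Σ_k log(r/|z_k|), summed over zeros inside |z| < r.
  log(r/|z_k|) for z_k = 4: log(4.5/4) = 0.1178
  Outside zeros (-5) contribute nothing to the Jensen sum.
Sum over inside zeros: 0.1178.
I(r) = log|p(0)| + (inside sum) = 2.9957 + 0.1178 = 3.1135.
Note: since some zeros are outside |z| ≤ r, the simplified n·log(r) form does NOT apply — only the inside zeros contribute.

I(r) ≈ 3.1135.


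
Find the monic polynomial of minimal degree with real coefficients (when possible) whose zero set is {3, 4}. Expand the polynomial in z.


The polynomial is p(z) = ∏_{α ∈ S} (z − α), where S = {3, 4}.
Expanding the product yields: p(z) = z^2 -7·z + 12.
The resulting polynomial has degree 2 and real coefficients as required.

p(z) = z^2 -7·z + 12.


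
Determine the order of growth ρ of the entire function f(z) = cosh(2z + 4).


cosh(w) is a linear combination of e^{iw} and e^{−iw} (or e^w, e^{−w} in the hyperbolic case), so |cosh(w)| ≤ e^{|w|}. With w = 2z + 4, |w| ≤ 2|z| + 4 = 2r + 4 on |z| = r, giving M(r) ≤ e^{2r + 4}, so ρ ≤ 1. On a suitable ray (z = it for sin/cos; z = t for sinh/cosh, t real → ∞), |cosh(2z + 4)| grows like e^{2|t|}/2, so ρ ≥ 1. Hence ρ = 1.
Therefore ρ = 1.

Order ρ = 1.


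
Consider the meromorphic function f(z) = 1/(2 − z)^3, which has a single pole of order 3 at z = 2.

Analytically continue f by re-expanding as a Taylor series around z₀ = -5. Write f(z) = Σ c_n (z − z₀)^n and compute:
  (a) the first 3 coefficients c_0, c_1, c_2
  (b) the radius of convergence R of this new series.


Let w = z − z₀, so z = z₀ + w.
Then 2 − z = 2 − (z₀ + w) = (2 − z₀) − w = 7 − w.
f(z) = 1/(7 − w)^3 = (1/(7)^3) · (1 − w/(7))^{−3}.
By the binomial series (1−u)^{−3} = Σ_{n≥0} C(n+2, 2) u^n for |u|<1, with u = w/(7):
  c_n = C(n+2, 2) / (7)^(n+3).
  c_0 = 1/(7)^3 = 1/343.
  c_1 = 3/(7)^4 = 3/2401.
  c_2 = 6/(7)^5 = 6/16807.
The series is valid for |w/d| < 1, i.e. |z − z₀| < |d|.
Radius of convergence: R = |2 − z₀| = |7| = 7 (distance from z₀ to the singularity z = 2).

c_0 = 1/343, c_1 = 3/2401, c_2 = 6/16807; R = 7.


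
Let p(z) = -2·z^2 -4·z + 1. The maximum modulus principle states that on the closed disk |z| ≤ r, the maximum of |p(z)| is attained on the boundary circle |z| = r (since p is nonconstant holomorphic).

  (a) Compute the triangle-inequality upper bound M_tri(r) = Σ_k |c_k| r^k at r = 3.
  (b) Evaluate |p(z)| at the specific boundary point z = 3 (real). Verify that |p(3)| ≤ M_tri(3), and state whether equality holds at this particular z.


Coefficients: c_0 = 1, c_1 = -4, c_2 = -2. Radius r = 3.
Part (a). Triangle bound: M_tri(r) = Σ_k |c_k| r^k
  = |1|·3^0 + |-4|·3^1 + |-2|·3^2
  = 1 + 12 + 18 = 31.
This bounds M(r) := max_{|z|=r} |p(z)| from above; equality holds iff all terms c_k z^k can be made to align in phase at a single z on |z|=r.
Part (b). At z = 3 (real, on the circle |z| = r):
  p(3) = (1)·3^0 + (-4)·3^1 + (-2)·3^2 = -29.
  |p(3)| = 29.
Check: |p(3)| = 29 ≤ 31 = M_tri(3). ✓ Equality does not hold at z = 3 (the coefficients have mixed signs, so the terms do not all align in phase there).

M_tri(3) = 31; |p(3)| = 29; equality at z=3: no.


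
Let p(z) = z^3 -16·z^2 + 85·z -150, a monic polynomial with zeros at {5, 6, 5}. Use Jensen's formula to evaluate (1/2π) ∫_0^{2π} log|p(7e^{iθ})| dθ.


Zeros: 5, 5, 6; r = 7.
Inside |z| < r: 5, 5, 6. Outside (|z| ≥ r): ∅.
p(0) = -150, so log|p(0)| = log(150) = 5.0106.
Apply Jensen: I(r) = log|p(0)| + Σ_k log(r/|z_k|), summed over zeros inside |z| < r.
  log(r/|z_k|) for z_k = 5: log(7/5) = 0.3365
  log(r/|z_k|) for z_k = 6: log(7/6) = 0.1542
  log(r/|z_k|) for z_k = 5: log(7/5) = 0.3365
Sum over inside zeros: 0.8271.
I(r) = log|p(0)| + (inside sum) = 5.0106 + 0.8271 = 5.8377.
Closed form (all zeros inside, monic): I(r) = n·log(r) = 3·log(7) = 5.8377. ✓

I(r) ≈ 5.8377.


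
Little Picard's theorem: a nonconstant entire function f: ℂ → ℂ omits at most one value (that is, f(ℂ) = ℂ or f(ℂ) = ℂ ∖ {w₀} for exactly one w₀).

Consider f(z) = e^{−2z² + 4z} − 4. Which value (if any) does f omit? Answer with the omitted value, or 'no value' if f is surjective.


Little Picard bounds the complement of f(ℂ) to at most one point.
The exponent g(z) = −2z² + 4z is a nonconstant polynomial, hence surjective onto ℂ. So e^{g(z)} takes every value in {e^w : w ∈ ℂ} = ℂ ∖ {0}. Adding -4 shifts the range to ℂ ∖ {-4}. f omits exactly -4.

Omitted value: -4.


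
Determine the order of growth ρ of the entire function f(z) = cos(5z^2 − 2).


Write cos(w) = (e^{iw} ± e^{−iw})/(2 or 2i), so |cos(w)| ≤ e^{|w|}. With w = 5z^2 − 2, |w| ≤ 5r^2 + 2 on |z|=r, giving M(r) ≤ e^{5r^2 + 2} and ρ ≤ 2. For the lower bound, choose z on |z|=r with 5z^2 purely imaginary of modulus 5r^2; then |cos(5z^2 − 2)| grows like e^{5r^2}/2, so ρ ≥ 2. Hence ρ = 2.
Therefore ρ = 2.

Order ρ = 2.


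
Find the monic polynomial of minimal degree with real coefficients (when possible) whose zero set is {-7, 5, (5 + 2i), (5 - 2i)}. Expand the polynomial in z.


The polynomial is p(z) = ∏_{α ∈ S} (z − α), where S = {-7, 5, (5 + 2i), (5 - 2i)}.
Expanding the product yields: p(z) = z^4 -8·z^3 -26·z^2 + 408·z -1015.
Note conjugate pairs combine to real quadratics: (z − (5+2i))(z − (5−2i)) = z² − 10z + 29.
The resulting polynomial has degree 4 and real coefficients as required.

p(z) = z^4 -8·z^3 -26·z^2 + 408·z -1015.


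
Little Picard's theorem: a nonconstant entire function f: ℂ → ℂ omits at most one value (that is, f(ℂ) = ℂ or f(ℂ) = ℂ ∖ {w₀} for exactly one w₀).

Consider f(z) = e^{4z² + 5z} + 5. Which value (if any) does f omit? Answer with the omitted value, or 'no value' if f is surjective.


Little Picard bounds the complement of f(ℂ) to at most one point.
The exponent g(z) = 4z² + 5z is a nonconstant polynomial, hence surjective onto ℂ. So e^{g(z)} takes every value in {e^w : w ∈ ℂ} = ℂ ∖ {0}. Adding 5 shifts the range to ℂ ∖ {5}. f omits exactly 5.

Omitted value: 5.
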